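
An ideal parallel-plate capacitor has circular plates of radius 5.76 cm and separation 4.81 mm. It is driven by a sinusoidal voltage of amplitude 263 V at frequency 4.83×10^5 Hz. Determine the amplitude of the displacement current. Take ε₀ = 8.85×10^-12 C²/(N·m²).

0.0153 A

(dE/dt)_max = V₀ω/d = 1.659×10^11 V/(m·s); ω = 2πf = 3.035×10^6 rad/s.
I_d,max = ε₀ A (dE/dt)_max = (8.85×10^-12)(0.01042)(1.659×10^11) = 0.0153 A.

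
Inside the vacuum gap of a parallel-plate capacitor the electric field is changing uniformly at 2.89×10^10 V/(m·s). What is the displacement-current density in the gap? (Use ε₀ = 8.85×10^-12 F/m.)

0.256 A/m²

J_d = ε₀ dE/dt = (8.85×10^-12)(2.89×10^10) = 0.256 A/m².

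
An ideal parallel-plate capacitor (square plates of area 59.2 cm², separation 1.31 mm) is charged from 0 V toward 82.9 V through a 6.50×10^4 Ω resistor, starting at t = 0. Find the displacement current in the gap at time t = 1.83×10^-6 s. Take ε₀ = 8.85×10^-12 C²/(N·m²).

6.31×10^-4 A

C = ε₀A/d = (8.85×10^-12)(5.92×10^-3)/(1.31×10^-3) = 3.999×10^-11 F, so τ = RC = 2.599×10^-6 s.
The conduction current is I(t) = (V₀/R) e^(−t/τ), and the displacement current between the plates equals it.
t/τ = 0.7041; I_d = (82.9/6.50×10^4) · e^(−0.7041) = (1.275×10^-3)(0.4946) = 6.31×10^-4 A.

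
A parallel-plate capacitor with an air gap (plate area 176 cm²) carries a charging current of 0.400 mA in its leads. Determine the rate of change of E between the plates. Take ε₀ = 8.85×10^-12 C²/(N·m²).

2.57×10^9 V/(m·s)

By continuity, I_d in the gap equals the 0.400 mA flowing in the wire.
Then dE/dt = I_d/(ε₀A) = 2.57×10^9 V/(m·s).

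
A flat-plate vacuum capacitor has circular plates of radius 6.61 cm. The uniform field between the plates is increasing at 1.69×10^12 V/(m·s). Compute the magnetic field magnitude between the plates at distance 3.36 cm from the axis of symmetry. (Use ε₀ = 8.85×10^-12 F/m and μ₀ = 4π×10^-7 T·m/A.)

I_d = ε₀ dΦ_E/dt = ε₀ πR² (dE/dt) = (8.85×10^-12)(0.01373)(1.69×10^12) = 0.2054 A through the full plate area.
For r < R the Ampère–Maxwell law gives B(2πr) = μ₀ I_d (r²/R²), so B = μ₀ I_d r/(2πR²) = (4π×10^-7)(0.2054)(0.0336)/(2π·0.0661²) = 3.16×10^-7 T.

3.16×10^-7 T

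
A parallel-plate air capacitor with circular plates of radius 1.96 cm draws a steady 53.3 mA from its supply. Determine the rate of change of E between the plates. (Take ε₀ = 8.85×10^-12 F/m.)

Charge continuity gives I_d = I = 0.0533 A between the plates.
Since I_d = ε₀ A dE/dt, dE/dt = I_d/(ε₀A) = (0.0533)/((8.85×10^-12)(1.207×10^-3)) = 4.99×10^12 V/(m·s).

4.99×10^12 V/(m·s)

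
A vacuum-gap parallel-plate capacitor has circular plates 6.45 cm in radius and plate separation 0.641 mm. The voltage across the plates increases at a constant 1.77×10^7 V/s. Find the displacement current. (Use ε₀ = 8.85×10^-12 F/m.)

C = ε₀A/d = (8.85×10^-12)(0.01307)/(6.41×10^-4) = 1.805×10^-10 F.
I_d = C dV/dt = (1.805×10^-10)(1.77×10^7) = 3.19×10^-3 A.

3.19×10^-3 A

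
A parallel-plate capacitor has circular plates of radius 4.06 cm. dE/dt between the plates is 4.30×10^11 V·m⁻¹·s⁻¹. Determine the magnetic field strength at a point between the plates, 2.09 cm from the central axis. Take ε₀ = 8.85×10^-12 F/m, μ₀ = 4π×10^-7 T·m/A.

5.00×10^-8 T

I_d = ε₀ dΦ_E/dt = ε₀ πR² (dE/dt) = (8.85×10^-12)(5.178×10^-3)(4.30×10^11) = 0.01970 A through the full plate area.
For r < R the Ampère–Maxwell law gives B(2πr) = μ₀ I_d (r²/R²), so B = μ₀ I_d r/(2πR²) = (4π×10^-7)(0.01970)(0.0209)/(2π·0.0406²) = 5.00×10^-8 T.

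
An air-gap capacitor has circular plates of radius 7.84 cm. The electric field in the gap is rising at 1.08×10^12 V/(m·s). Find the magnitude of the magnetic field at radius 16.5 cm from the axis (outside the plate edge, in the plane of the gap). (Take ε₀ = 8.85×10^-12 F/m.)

2.24×10^-7 T

I_d = ε₀ dΦ_E/dt = ε₀ πR² (dE/dt) = (8.85×10^-12)(0.01931)(1.08×10^12) = 0.1846 A through the full plate area.
Outside the plates the loop encloses all of I_d, so B·2πr = μ₀ I_d and B = 2.24×10^-7 T.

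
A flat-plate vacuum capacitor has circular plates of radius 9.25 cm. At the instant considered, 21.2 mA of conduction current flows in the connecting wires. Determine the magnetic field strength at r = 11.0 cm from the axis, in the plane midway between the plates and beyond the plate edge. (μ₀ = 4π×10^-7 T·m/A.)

3.85×10^-8 T

By continuity the displacement current in the gap matches the conduction current: I_d = 0.0212 A.
For r ≥ R the full I_d is enclosed: B = μ₀ I_d/(2πr) = (4π×10^-7)(0.0212)/(2π·0.110) = 3.85×10^-8 T.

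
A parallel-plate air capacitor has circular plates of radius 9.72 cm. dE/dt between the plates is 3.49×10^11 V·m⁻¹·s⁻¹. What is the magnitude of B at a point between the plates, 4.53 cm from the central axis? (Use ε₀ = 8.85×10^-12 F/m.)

I_d = ε₀ dΦ_E/dt = ε₀ πR² (dE/dt) = (8.85×10^-12)(0.02968)(3.49×10^11) = 0.09167 A through the full plate area.
An Ampèrian loop of radius r encloses a fraction (r/R)² of I_d. Then B·2πr = μ₀ I_d (r/R)², giving B = μ₀ I_d r/(2πR²) = 8.79×10^-8 T.

8.79×10^-8 T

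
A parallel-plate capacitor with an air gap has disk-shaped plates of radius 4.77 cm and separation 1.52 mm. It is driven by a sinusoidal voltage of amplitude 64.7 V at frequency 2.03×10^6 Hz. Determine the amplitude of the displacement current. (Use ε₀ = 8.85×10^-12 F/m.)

0.0343 A

C = ε₀A/d = (8.85×10^-12)(7.148×10^-3)/(1.52×10^-3) = 4.162×10^-11 F; ω = 2πf = 1.275×10^7 rad/s.
I_d = C dV/dt, so |I_d|_max = C V₀ ω = (4.162×10^-11)(64.7)(1.275×10^7) = 0.0343 A.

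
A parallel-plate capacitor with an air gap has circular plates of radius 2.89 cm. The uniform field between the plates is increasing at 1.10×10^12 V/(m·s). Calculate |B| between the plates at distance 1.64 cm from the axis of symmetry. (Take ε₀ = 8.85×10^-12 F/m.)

Through the whole plate area (πR² = 2.624×10^-3 m²), I_d = ε₀ πR² dE/dt = 0.02554 A.
An Ampèrian loop of radius r encloses a fraction (r/R)² of I_d. Then B·2πr = μ₀ I_d (r/R)², giving B = μ₀ I_d r/(2πR²) = 1.00×10^-7 T.

1.00×10^-7 T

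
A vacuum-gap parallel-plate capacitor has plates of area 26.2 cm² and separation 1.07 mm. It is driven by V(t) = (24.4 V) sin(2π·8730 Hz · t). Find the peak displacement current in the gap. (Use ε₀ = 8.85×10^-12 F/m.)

(dE/dt)_max = V₀ω/d = 1.251×10^9 V/(m·s); ω = 2πf = 5.485×10^4 rad/s.
I_d,max = ε₀ A (dE/dt)_max = (8.85×10^-12)(2.62×10^-3)(1.251×10^9) = 2.90×10^-5 A.

2.90×10^-5 A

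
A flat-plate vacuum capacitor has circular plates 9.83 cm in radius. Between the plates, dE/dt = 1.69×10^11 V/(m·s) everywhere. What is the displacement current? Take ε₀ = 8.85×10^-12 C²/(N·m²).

With a uniform field, Φ_E = EA, so I_d = ε₀ A dE/dt = 0.0454 A.

0.0454 A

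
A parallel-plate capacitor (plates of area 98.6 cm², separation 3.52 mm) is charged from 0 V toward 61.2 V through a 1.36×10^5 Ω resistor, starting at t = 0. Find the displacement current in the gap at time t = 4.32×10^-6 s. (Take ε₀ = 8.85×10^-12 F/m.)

C = ε₀A/d = (8.85×10^-12)(9.86×10^-3)/(3.52×10^-3) = 2.479×10^-11 F and τ = RC = 3.371×10^-6 s. I_d in the gap equals the RC charging current.
I_d(t) = (V₀/R) e^(−t/τ) = 4.500×10^-4 · e^(−1.282) = 1.25×10^-4 A.

1.25×10^-4 A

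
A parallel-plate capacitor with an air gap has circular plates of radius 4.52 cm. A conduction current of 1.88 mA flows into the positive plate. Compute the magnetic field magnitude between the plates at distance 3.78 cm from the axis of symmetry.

6.96×10^-9 T

No conduction current crosses the gap, so I_d there equals the 1.88×10^-3 A in the leads.
For r < R the Ampère–Maxwell law gives B(2πr) = μ₀ I_d (r²/R²), so B = μ₀ I_d r/(2πR²) = (4π×10^-7)(1.88×10^-3)(0.0378)/(2π·0.0452²) = 6.96×10^-9 T.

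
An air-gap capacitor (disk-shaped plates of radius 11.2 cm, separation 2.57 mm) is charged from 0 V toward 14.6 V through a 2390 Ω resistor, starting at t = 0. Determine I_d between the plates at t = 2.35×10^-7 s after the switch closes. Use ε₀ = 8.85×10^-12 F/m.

2.96×10^-3 A

C = ε₀A/d = (8.85×10^-12)(0.03941)/(2.57×10^-3) = 1.357×10^-10 F, so τ = RC = 3.243×10^-7 s.
The conduction current is I(t) = (V₀/R) e^(−t/τ), and the displacement current between the plates equals it.
t/τ = 0.7246; I_d = (14.6/2390) · e^(−0.7246) = (6.109×10^-3)(0.4845) = 2.96×10^-3 A.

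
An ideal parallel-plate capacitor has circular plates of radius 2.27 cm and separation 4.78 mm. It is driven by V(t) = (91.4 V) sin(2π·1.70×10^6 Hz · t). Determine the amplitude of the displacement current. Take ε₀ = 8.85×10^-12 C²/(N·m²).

2.93×10^-3 A

The displacement current equals the conduction current C dV/dt, which peaks at C V₀ ω.
With C = ε₀A/d = (8.85×10^-12)(1.619×10^-3)/(4.78×10^-3) = 2.998×10^-12 F and ω = 2πf = 1.068×10^7 rad/s, I_d,max = (2.998×10^-12)(91.4)(1.068×10^7) = 2.93×10^-3 A.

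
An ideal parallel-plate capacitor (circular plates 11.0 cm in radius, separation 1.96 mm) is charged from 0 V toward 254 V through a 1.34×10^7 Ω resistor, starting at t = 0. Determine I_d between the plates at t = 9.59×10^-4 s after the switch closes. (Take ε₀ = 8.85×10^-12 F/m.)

With C = ε₀A/d = (8.85×10^-12)(0.03801)/(1.96×10^-3) = 1.716×10^-10 F, the time constant is τ = RC = 2.299×10^-3 s, so t/τ = 0.4171 and e^(−t/τ) = 0.6590.
I_d = I_cond = (V₀/R) e^(−t/τ) = (1.896×10^-5)(0.6590) = 1.25×10^-5 A.

1.25×10^-5 A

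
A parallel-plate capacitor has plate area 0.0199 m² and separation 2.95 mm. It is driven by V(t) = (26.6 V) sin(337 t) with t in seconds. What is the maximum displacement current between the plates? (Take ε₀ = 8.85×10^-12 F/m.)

5.35×10^-7 A

(dE/dt)_max = V₀ω/d = 3.039×10^6 V/(m·s); ω = 337 rad/s.
I_d,max = ε₀ A (dE/dt)_max = (8.85×10^-12)(0.0199)(3.039×10^6) = 5.35×10^-7 A.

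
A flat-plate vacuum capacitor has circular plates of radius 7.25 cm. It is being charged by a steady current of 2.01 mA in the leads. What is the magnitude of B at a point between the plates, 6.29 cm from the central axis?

By continuity the displacement current in the gap matches the conduction current: I_d = 2.01×10^-3 A.
For r < R the Ampère–Maxwell law gives B(2πr) = μ₀ I_d (r²/R²), so B = μ₀ I_d r/(2πR²) = (4π×10^-7)(2.01×10^-3)(0.0629)/(2π·0.0725²) = 4.81×10^-9 T.

4.81×10^-9 T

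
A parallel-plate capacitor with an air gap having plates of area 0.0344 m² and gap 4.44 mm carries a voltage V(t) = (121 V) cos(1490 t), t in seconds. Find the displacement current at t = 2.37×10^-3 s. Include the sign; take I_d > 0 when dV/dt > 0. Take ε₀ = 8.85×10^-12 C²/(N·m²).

4.70×10^-6 A

dV/dt = (121)(1490)·−sin(3.5313) = 6.850×10^4 V/s.
I_d = C dV/dt with C = ε₀A/d = (8.85×10^-12)(0.0344)/(4.44×10^-3) = 6.857×10^-11 F, so I_d = (6.857×10^-11)(6.850×10^4) = 4.70×10^-6 A.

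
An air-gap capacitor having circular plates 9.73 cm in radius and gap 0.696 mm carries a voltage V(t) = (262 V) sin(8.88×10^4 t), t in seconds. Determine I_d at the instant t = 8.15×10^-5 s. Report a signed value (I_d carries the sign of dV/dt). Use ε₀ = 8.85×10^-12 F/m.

5.09×10^-3 A

C = ε₀A/d = (8.85×10^-12)(0.02974)/(6.96×10^-4) = 3.782×10^-10 F. dV/dt = V₀ω·cos(ωt); at ωt = 7.2372 rad this factor is 0.5784.
I_d = C dV/dt = (3.782×10^-10)(262)(8.88×10^4)(0.5784) = 5.09×10^-3 A.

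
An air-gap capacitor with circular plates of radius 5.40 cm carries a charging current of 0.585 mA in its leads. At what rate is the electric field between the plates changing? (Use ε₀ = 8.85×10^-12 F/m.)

The displacement current between the plates equals the conduction current, I_d = 0.585 mA.
Inverting I_d = ε₀ A dE/dt gives dE/dt = 5.85×10^-4 / (8.85×10^-12 · 9.161×10^-3) = 7.22×10^9 V/(m·s).

7.22×10^9 V/(m·s)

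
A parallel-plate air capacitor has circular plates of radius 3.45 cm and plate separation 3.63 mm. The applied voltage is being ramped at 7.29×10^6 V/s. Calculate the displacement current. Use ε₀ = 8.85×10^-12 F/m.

6.65×10^-5 A

The displacement current equals the charging current C dV/dt. With C = ε₀A/d = (8.85×10^-12)(3.739×10^-3)/(3.63×10^-3) = 9.116×10^-12 F, I_d = (9.116×10^-12)(7.29×10^6) = 6.65×10^-5 A.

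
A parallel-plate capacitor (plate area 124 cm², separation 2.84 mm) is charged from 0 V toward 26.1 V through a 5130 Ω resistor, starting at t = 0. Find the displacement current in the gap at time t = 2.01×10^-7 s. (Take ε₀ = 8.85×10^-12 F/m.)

C = ε₀A/d = (8.85×10^-12)(0.0124)/(2.84×10^-3) = 3.864×10^-11 F, so τ = RC = 1.982×10^-7 s.
The conduction current is I(t) = (V₀/R) e^(−t/τ), and the displacement current between the plates equals it.
t/τ = 1.014; I_d = (26.1/5130) · e^(−1.014) = (5.088×10^-3)(0.3628) = 1.85×10^-3 A.

1.85×10^-3 A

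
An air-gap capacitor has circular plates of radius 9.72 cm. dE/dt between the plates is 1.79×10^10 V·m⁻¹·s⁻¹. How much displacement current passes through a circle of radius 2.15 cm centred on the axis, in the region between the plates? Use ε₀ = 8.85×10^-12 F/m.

2.30×10^-4 A

I_d = ε₀ dΦ_E/dt = ε₀ πR² (dE/dt) = (8.85×10^-12)(0.02968)(1.79×10^10) = 4.702×10^-3 A through the full plate area.
Through an area πr² the displacement current is I_d·(πr²/πR²) = I_d (r/R)² = 2.30×10^-4 A.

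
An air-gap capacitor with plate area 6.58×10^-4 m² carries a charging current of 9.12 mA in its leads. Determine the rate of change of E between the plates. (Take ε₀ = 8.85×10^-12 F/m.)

1.57×10^12 V/(m·s)

Charge continuity gives I_d = I = 9.12×10^-3 A between the plates.
Then dE/dt = I_d/(ε₀A) = 1.57×10^12 V/(m·s).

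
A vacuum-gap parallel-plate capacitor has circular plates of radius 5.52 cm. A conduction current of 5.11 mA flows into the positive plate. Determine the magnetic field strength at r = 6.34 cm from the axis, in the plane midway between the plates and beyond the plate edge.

Between the plates the displacement current equals the wire current: I_d = 5.11 mA = 5.11×10^-3 A.
With r > R the enclosed displacement current is the full I_d; B = μ₀ I_d / (2πr) = 1.61×10^-8 T.

1.61×10^-8 T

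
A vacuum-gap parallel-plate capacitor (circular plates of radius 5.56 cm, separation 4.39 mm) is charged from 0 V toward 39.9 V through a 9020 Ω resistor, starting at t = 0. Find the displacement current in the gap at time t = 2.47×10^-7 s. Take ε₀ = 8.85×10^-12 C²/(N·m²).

1.09×10^-3 A

C = ε₀A/d = (8.85×10^-12)(9.712×10^-3)/(4.39×10^-3) = 1.958×10^-11 F and τ = RC = 1.766×10^-7 s. I_d in the gap equals the RC charging current.
I_d(t) = (V₀/R) e^(−t/τ) = 4.424×10^-3 · e^(−1.399) = 1.09×10^-3 A.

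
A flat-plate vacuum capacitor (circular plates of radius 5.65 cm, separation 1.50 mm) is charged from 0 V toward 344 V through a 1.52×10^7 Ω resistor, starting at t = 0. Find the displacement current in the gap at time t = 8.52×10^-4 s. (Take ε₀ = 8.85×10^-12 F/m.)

8.78×10^-6 A

C = ε₀A/d = (8.85×10^-12)(0.01003)/(1.50×10^-3) = 5.918×10^-11 F, so τ = RC = 8.995×10^-4 s.
The conduction current is I(t) = (V₀/R) e^(−t/τ), and the displacement current between the plates equals it.
t/τ = 0.9472; I_d = (344/1.52×10^7) · e^(−0.9472) = (2.263×10^-5)(0.3878) = 8.78×10^-6 A.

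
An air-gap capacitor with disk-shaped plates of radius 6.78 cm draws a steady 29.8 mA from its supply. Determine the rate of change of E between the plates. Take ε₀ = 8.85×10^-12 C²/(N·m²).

2.33×10^11 V/(m·s)

Charge continuity gives I_d = I = 0.0298 A between the plates.
Inverting I_d = ε₀ A dE/dt gives dE/dt = 0.0298 / (8.85×10^-12 · 0.01444) = 2.33×10^11 V/(m·s).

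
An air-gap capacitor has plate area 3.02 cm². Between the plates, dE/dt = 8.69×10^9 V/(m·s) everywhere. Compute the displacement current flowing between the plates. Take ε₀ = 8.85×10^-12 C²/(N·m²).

The displacement current is ε₀ times dΦ_E/dt = ε₀ A dE/dt = (8.85×10^-12)(3.02×10^-4)(8.69×10^9) = 2.32×10^-5 A.

2.32×10^-5 A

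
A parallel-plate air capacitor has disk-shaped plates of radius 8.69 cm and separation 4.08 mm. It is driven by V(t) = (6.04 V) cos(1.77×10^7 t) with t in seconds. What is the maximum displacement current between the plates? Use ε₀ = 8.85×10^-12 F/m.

The displacement current equals the conduction current C dV/dt, which peaks at C V₀ ω.
With C = ε₀A/d = (8.85×10^-12)(0.02372)/(4.08×10^-3) = 5.145×10^-11 F and ω = 1.77×10^7 rad/s, I_d,max = (5.145×10^-11)(6.04)(1.77×10^7) = 5.50×10^-3 A.

5.50×10^-3 A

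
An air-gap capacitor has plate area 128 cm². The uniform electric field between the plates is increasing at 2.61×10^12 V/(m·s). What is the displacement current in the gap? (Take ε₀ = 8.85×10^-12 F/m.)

I_d = ε₀ A (dE/dt) = (8.85×10^-12)(0.0128 m²)(2.61×10^12) = 0.296 A.

0.296 A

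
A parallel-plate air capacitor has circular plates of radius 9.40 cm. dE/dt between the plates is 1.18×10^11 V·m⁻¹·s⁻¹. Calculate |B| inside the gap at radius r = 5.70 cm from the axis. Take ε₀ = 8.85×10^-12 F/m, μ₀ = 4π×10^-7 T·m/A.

3.74×10^-8 T

I_d = ε₀ dΦ_E/dt = ε₀ πR² (dE/dt) = (8.85×10^-12)(0.02776)(1.18×10^11) = 0.02899 A through the full plate area.
For r < R the Ampère–Maxwell law gives B(2πr) = μ₀ I_d (r²/R²), so B = μ₀ I_d r/(2πR²) = (4π×10^-7)(0.02899)(0.0570)/(2π·0.0940²) = 3.74×10^-8 T.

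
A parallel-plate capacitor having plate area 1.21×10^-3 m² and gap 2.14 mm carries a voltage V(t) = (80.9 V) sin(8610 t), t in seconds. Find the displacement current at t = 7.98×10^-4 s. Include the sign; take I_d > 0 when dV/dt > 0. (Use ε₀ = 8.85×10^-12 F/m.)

C = ε₀A/d = (8.85×10^-12)(1.21×10^-3)/(2.14×10^-3) = 5.004×10^-12 F. dV/dt = V₀ω·cos(ωt); at ωt = 6.87078 rad this factor is 0.8323.
I_d = C dV/dt = (5.004×10^-12)(80.9)(8610)(0.8323) = 2.90×10^-6 A.

2.90×10^-6 A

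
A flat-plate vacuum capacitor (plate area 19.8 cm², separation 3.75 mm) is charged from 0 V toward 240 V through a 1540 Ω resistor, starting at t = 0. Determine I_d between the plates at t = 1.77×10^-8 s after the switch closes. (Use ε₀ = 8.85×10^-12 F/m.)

C = ε₀A/d = (8.85×10^-12)(1.98×10^-3)/(3.75×10^-3) = 4.673×10^-12 F and τ = RC = 7.196×10^-9 s. I_d in the gap equals the RC charging current.
I_d(t) = (V₀/R) e^(−t/τ) = 0.1558 · e^(−2.460) = 0.0133 A.

0.0133 A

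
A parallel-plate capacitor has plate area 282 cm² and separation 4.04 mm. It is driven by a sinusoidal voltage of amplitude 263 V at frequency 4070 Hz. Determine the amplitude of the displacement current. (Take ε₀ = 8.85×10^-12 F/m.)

The displacement current equals the conduction current C dV/dt, which peaks at C V₀ ω.
With C = ε₀A/d = (8.85×10^-12)(0.0282)/(4.04×10^-3) = 6.177×10^-11 F and ω = 2πf = 2.557×10^4 rad/s, I_d,max = (6.177×10^-11)(263)(2.557×10^4) = 4.15×10^-4 A.

4.15×10^-4 A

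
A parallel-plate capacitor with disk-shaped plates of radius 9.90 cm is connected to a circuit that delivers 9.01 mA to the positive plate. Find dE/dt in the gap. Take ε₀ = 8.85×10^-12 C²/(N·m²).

Charge continuity gives I_d = I = 9.01×10^-3 A between the plates.
Since I_d = ε₀ A dE/dt, dE/dt = I_d/(ε₀A) = (9.01×10^-3)/((8.85×10^-12)(0.03079)) = 3.31×10^10 V/(m·s).

3.31×10^10 V/(m·s)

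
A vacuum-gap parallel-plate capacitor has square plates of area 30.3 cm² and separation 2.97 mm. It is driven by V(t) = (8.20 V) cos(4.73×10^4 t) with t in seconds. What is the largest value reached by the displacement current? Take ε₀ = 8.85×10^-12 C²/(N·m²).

3.50×10^-6 A

The displacement current equals the conduction current C dV/dt, which peaks at C V₀ ω.
With C = ε₀A/d = (8.85×10^-12)(3.03×10^-3)/(2.97×10^-3) = 9.029×10^-12 F and ω = 4.73×10^4 rad/s, I_d,max = (9.029×10^-12)(8.20)(4.73×10^4) = 3.50×10^-6 A.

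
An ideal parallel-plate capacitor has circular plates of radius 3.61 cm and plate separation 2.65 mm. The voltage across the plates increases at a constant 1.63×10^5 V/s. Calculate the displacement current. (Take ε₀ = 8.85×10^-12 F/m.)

2.23×10^-6 A

The displacement current equals the charging current C dV/dt. With C = ε₀A/d = (8.85×10^-12)(4.094×10^-3)/(2.65×10^-3) = 1.367×10^-11 F, I_d = (1.367×10^-11)(1.63×10^5) = 2.23×10^-6 A.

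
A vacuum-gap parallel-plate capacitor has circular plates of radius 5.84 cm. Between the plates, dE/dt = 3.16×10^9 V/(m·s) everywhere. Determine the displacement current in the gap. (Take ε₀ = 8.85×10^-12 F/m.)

With a uniform field, Φ_E = EA, so I_d = ε₀ A dE/dt = 3.00×10^-4 A.

3.00×10^-4 A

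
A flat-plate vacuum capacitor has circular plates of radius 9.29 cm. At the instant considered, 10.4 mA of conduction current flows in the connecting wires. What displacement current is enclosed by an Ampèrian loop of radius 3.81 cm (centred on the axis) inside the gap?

Between the plates the displacement current equals the wire current: I_d = 10.4 mA = 0.0104 A.
Since J_d is uniform, the enclosed fraction is (r/R)² = 0.1682, giving I_d,enc = 1.75×10^-3 A.

1.75×10^-3 A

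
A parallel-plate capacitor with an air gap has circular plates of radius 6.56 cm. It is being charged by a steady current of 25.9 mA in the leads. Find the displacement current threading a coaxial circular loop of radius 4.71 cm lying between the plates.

0.0134 A

By continuity the displacement current in the gap matches the conduction current: I_d = 0.0259 A.
The field is uniform, so I_d,enc = I_d (r/R)² = (0.0259)(4.71/6.56)² = 0.0134 A.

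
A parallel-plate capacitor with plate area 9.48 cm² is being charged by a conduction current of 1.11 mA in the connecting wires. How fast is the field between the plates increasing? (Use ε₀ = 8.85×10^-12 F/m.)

1.32×10^11 V/(m·s)

The displacement current between the plates equals the conduction current, I_d = 1.11 mA.
Then dE/dt = I_d/(ε₀A) = 1.32×10^11 V/(m·s).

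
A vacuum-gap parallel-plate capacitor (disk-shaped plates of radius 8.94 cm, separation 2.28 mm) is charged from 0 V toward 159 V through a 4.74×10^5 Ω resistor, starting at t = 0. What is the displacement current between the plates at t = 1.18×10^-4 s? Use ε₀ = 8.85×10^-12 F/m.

With C = ε₀A/d = (8.85×10^-12)(0.02511)/(2.28×10^-3) = 9.747×10^-11 F, the time constant is τ = RC = 4.620×10^-5 s, so t/τ = 2.554 and e^(−t/τ) = 0.07777.
I_d = I_cond = (V₀/R) e^(−t/τ) = (3.354×10^-4)(0.07777) = 2.61×10^-5 A.

2.61×10^-5 A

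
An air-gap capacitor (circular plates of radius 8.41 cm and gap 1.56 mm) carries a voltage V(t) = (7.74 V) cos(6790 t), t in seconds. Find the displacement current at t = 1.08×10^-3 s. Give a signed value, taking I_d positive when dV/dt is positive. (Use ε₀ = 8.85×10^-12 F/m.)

dE/dt = (V₀ω/d)·−sin(ωt) with ωt = 7.3332 rad: (7.74)(6790)(-0.8674)/(1.56×10^-3) = -2.922×10^7 V/(m·s).
I_d = ε₀ A dE/dt = (8.85×10^-12)(0.02222)(-2.922×10^7) = -5.75×10^-6 A.

-5.75×10^-6 A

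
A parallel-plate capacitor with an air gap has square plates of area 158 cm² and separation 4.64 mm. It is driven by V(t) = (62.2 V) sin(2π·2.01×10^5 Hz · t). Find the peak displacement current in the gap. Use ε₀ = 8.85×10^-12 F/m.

2.37×10^-3 A

The displacement current equals the conduction current C dV/dt, which peaks at C V₀ ω.
With C = ε₀A/d = (8.85×10^-12)(0.0158)/(4.64×10^-3) = 3.014×10^-11 F and ω = 2πf = 1.263×10^6 rad/s, I_d,max = (3.014×10^-11)(62.2)(1.263×10^6) = 2.37×10^-3 A.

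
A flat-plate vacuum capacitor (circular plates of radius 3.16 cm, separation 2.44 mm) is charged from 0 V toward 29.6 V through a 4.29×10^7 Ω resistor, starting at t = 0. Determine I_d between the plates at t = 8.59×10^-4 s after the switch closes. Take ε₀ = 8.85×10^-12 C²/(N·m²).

C = ε₀A/d = (8.85×10^-12)(3.137×10^-3)/(2.44×10^-3) = 1.138×10^-11 F, so τ = RC = 4.882×10^-4 s.
The conduction current is I(t) = (V₀/R) e^(−t/τ), and the displacement current between the plates equals it.
t/τ = 1.760; I_d = (29.6/4.29×10^7) · e^(−1.760) = (6.900×10^-7)(0.1720) = 1.19×10^-7 A.

1.19×10^-7 A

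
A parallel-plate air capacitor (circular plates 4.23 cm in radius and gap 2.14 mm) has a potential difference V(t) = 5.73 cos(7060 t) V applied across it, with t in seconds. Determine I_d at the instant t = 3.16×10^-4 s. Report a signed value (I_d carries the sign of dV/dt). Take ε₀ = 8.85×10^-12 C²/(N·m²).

-7.43×10^-7 A

C = ε₀A/d = (8.85×10^-12)(5.621×10^-3)/(2.14×10^-3) = 2.325×10^-11 F. dV/dt = V₀ω·−sin(ωt); at ωt = 2.23096 rad this factor is -0.7899.
I_d = C dV/dt = (2.325×10^-11)(5.73)(7060)(-0.7899) = -7.43×10^-7 A.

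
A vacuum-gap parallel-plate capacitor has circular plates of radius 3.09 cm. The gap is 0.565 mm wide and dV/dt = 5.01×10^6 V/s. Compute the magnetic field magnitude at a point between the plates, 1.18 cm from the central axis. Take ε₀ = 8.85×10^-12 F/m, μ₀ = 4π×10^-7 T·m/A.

With E = V/d, dE/dt = 8.867×10^9 V/(m·s) and πR² = 3.000×10^-3 m², giving I_d = ε₀ πR² dE/dt = 2.354×10^-4 A.
∮B·dl = μ₀ I_d,enc with I_d,enc = I_d r²/R² = 3.433×10^-5 A; so B = μ₀ I_d,enc/(2πr) = 5.82×10^-10 T.

5.82×10^-10 T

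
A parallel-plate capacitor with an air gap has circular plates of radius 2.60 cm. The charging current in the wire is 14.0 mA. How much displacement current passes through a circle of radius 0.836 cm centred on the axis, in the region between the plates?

No conduction current crosses the gap, so I_d there equals the 0.0140 A in the leads.
Through an area πr² the displacement current is I_d·(πr²/πR²) = I_d (r/R)² = 1.45×10^-3 A.

1.45×10^-3 A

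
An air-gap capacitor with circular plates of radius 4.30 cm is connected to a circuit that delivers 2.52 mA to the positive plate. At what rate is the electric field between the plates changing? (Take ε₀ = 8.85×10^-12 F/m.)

4.90×10^10 V/(m·s)

The displacement current between the plates equals the conduction current, I_d = 2.52 mA.
Then dE/dt = I_d/(ε₀A) = 4.90×10^10 V/(m·s).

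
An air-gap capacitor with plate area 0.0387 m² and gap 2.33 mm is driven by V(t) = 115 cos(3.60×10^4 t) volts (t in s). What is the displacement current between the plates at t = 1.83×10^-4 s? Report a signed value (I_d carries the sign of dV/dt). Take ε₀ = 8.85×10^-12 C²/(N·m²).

dV/dt = (115)(3.60×10^4)·−sin(6.588) = -1.242×10^6 V/s.
I_d = C dV/dt with C = ε₀A/d = (8.85×10^-12)(0.0387)/(2.33×10^-3) = 1.470×10^-10 F, so I_d = (1.470×10^-10)(-1.242×10^6) = -1.83×10^-4 A.

-1.83×10^-4 A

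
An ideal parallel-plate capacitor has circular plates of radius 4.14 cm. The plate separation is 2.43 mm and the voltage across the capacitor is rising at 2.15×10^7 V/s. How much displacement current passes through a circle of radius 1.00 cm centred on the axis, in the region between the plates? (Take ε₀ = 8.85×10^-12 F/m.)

I_d = C dV/dt with C = ε₀πR²/d = 1.961×10^-11 F, so I_d = (1.961×10^-11)(2.15×10^7) = 4.216×10^-4 A.
Since J_d is uniform, the enclosed fraction is (r/R)² = 0.05834, giving I_d,enc = 2.46×10^-5 A.

2.46×10^-5 A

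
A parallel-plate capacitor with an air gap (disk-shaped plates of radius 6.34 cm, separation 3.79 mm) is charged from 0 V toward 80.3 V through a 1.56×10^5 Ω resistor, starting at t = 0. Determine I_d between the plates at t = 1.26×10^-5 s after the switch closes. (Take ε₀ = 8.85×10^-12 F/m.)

3.33×10^-5 A

C = ε₀A/d = (8.85×10^-12)(0.01263)/(3.79×10^-3) = 2.949×10^-11 F and τ = RC = 4.600×10^-6 s. I_d in the gap equals the RC charging current.
I_d(t) = (V₀/R) e^(−t/τ) = 5.147×10^-4 · e^(−2.739) = 3.33×10^-5 A.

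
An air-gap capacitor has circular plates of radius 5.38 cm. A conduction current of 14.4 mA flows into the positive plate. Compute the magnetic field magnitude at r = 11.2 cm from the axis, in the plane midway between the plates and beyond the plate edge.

By continuity the displacement current in the gap matches the conduction current: I_d = 0.0144 A.
With r > R the enclosed displacement current is the full I_d; B = μ₀ I_d / (2πr) = 2.57×10^-8 T.

2.57×10^-8 T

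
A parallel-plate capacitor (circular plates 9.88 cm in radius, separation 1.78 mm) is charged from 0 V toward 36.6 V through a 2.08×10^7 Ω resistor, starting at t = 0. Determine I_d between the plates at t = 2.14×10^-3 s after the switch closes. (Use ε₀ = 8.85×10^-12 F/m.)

C = ε₀A/d = (8.85×10^-12)(0.03067)/(1.78×10^-3) = 1.525×10^-10 F and τ = RC = 3.172×10^-3 s. I_d in the gap equals the RC charging current.
I_d(t) = (V₀/R) e^(−t/τ) = 1.760×10^-6 · e^(−0.6747) = 8.96×10^-7 A.

8.96×10^-7 A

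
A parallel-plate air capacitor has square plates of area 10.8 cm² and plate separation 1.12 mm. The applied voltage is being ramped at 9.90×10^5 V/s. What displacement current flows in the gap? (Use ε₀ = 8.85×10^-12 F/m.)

The displacement current equals the charging current C dV/dt. With C = ε₀A/d = (8.85×10^-12)(1.08×10^-3)/(1.12×10^-3) = 8.534×10^-12 F, I_d = (8.534×10^-12)(9.90×10^5) = 8.45×10^-6 A.

8.45×10^-6 A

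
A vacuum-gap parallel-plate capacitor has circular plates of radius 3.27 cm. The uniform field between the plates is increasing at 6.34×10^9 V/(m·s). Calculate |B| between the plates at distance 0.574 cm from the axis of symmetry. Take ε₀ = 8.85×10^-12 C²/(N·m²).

2.02×10^-10 T

Total displacement current: I_d = ε₀(πR²)(dE/dt) = (8.85×10^-12)(3.359×10^-3)(6.34×10^9) = 1.885×10^-4 A.
For r < R the Ampère–Maxwell law gives B(2πr) = μ₀ I_d (r²/R²), so B = μ₀ I_d r/(2πR²) = (4π×10^-7)(1.885×10^-4)(5.74×10^-3)/(2π·0.0327²) = 2.02×10^-10 T.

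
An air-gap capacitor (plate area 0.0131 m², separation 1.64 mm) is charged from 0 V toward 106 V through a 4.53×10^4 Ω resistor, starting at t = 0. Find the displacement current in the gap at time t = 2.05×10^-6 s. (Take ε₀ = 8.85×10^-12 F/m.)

C = ε₀A/d = (8.85×10^-12)(0.0131)/(1.64×10^-3) = 7.069×10^-11 F and τ = RC = 3.202×10^-6 s. I_d in the gap equals the RC charging current.
I_d(t) = (V₀/R) e^(−t/τ) = 2.340×10^-3 · e^(−0.6402) = 1.23×10^-3 A.

1.23×10^-3 A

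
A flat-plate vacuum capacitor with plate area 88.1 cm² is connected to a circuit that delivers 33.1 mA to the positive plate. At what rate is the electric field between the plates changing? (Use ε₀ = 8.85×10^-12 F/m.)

The displacement current between the plates equals the conduction current, I_d = 33.1 mA.
Then dE/dt = I_d/(ε₀A) = 4.25×10^11 V/(m·s).

4.25×10^11 V/(m·s)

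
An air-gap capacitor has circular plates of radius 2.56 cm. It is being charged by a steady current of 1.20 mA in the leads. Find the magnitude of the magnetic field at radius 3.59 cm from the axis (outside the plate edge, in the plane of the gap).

Between the plates the displacement current equals the wire current: I_d = 1.20 mA = 1.20×10^-3 A.
For r ≥ R the full I_d is enclosed: B = μ₀ I_d/(2πr) = (4π×10^-7)(1.20×10^-3)/(2π·0.0359) = 6.69×10^-9 T.

6.69×10^-9 T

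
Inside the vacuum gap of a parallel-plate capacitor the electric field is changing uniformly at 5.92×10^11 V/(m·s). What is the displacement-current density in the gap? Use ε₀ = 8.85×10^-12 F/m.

5.24 A/m²

J_d = ε₀ dE/dt = (8.85×10^-12)(5.92×10^11) = 5.24 A/m².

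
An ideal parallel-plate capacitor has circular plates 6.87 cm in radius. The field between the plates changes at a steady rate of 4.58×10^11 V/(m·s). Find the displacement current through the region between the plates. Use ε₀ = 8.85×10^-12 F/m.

0.0601 A

I_d = ε₀ A (dE/dt) = (8.85×10^-12)(0.01483 m²)(4.58×10^11) = 0.0601 A.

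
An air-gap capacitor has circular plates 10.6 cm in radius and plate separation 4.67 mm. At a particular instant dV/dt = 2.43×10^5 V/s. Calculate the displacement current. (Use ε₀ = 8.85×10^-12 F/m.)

1.63×10^-5 A

The field between the plates is E = V/d, so dE/dt = (2.43×10^5)/(4.67×10^-3 m) = 5.203×10^7 V/(m·s).
I_d = ε₀ A (dE/dt) = (8.85×10^-12)(0.03530)(5.203×10^7) = 1.63×10^-5 A.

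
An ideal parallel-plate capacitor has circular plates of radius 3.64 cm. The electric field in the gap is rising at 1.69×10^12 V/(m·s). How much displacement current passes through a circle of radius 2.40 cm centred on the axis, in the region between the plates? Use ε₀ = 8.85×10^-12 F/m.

0.0271 A

Through the whole plate area (πR² = 4.162×10^-3 m²), I_d = ε₀ πR² dE/dt = 0.06225 A.
Since J_d is uniform, the enclosed fraction is (r/R)² = 0.4347, giving I_d,enc = 0.0271 A.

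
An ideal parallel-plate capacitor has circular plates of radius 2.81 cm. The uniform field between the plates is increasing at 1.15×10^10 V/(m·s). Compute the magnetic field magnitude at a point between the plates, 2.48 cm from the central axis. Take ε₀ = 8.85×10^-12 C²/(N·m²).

1.59×10^-9 T

I_d = ε₀ dΦ_E/dt = ε₀ πR² (dE/dt) = (8.85×10^-12)(2.481×10^-3)(1.15×10^10) = 2.525×10^-4 A through the full plate area.
For r < R the Ampère–Maxwell law gives B(2πr) = μ₀ I_d (r²/R²), so B = μ₀ I_d r/(2πR²) = (4π×10^-7)(2.525×10^-4)(0.0248)/(2π·0.0281²) = 1.59×10^-9 T.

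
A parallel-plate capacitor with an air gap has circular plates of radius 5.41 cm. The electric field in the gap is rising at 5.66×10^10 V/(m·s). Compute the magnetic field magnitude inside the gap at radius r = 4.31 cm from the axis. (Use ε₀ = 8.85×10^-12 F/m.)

1.36×10^-8 T

Total displacement current: I_d = ε₀(πR²)(dE/dt) = (8.85×10^-12)(9.195×10^-3)(5.66×10^10) = 4.606×10^-3 A.
For r < R the Ampère–Maxwell law gives B(2πr) = μ₀ I_d (r²/R²), so B = μ₀ I_d r/(2πR²) = (4π×10^-7)(4.606×10^-3)(0.0431)/(2π·0.0541²) = 1.36×10^-8 T.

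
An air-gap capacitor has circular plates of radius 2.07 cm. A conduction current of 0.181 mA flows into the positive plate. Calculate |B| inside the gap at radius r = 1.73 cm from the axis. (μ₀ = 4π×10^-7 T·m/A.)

By continuity the displacement current in the gap matches the conduction current: I_d = 1.81×10^-4 A.
For r < R the Ampère–Maxwell law gives B(2πr) = μ₀ I_d (r²/R²), so B = μ₀ I_d r/(2πR²) = (4π×10^-7)(1.81×10^-4)(0.0173)/(2π·0.0207²) = 1.46×10^-9 T.

1.46×10^-9 T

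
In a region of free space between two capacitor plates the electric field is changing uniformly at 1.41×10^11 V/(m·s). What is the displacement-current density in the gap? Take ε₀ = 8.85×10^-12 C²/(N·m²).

1.25 A/m²

The displacement-current density is ε₀ ∂E/∂t = (8.85×10^-12)(1.41×10^11) = 1.25 A/m².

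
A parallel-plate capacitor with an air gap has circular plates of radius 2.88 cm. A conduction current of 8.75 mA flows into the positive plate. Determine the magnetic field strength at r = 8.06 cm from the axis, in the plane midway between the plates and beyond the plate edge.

2.17×10^-8 T

No conduction current crosses the gap, so I_d there equals the 8.75×10^-3 A in the leads.
Outside the plates the loop encloses all of I_d, so B·2πr = μ₀ I_d and B = 2.17×10^-8 T.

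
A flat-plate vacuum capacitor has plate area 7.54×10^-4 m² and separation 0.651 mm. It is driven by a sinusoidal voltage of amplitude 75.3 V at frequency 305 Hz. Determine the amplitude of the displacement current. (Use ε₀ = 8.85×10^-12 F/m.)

C = ε₀A/d = (8.85×10^-12)(7.54×10^-4)/(6.51×10^-4) = 1.025×10^-11 F; ω = 2πf = 1916 rad/s.
I_d = C dV/dt, so |I_d|_max = C V₀ ω = (1.025×10^-11)(75.3)(1916) = 1.48×10^-6 A.

1.48×10^-6 A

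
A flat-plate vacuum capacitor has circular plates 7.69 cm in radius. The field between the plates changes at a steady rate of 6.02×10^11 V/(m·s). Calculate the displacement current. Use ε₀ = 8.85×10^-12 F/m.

The displacement current is ε₀ times dΦ_E/dt = ε₀ A dE/dt = (8.85×10^-12)(0.01858)(6.02×10^11) = 0.0990 A.

0.0990 A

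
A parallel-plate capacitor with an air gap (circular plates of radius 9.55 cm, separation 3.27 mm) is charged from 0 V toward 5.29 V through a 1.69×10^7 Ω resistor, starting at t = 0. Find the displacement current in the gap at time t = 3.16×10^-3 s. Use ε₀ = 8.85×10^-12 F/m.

C = ε₀A/d = (8.85×10^-12)(0.02865)/(3.27×10^-3) = 7.754×10^-11 F, so τ = RC = 1.310×10^-3 s.
The conduction current is I(t) = (V₀/R) e^(−t/τ), and the displacement current between the plates equals it.
t/τ = 2.412; I_d = (5.29/1.69×10^7) · e^(−2.412) = (3.130×10^-7)(0.08964) = 2.81×10^-8 A.

2.81×10^-8 A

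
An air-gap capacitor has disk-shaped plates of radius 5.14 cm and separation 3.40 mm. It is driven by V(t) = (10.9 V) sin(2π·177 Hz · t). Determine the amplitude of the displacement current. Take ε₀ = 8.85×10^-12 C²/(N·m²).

2.62×10^-7 A

C = ε₀A/d = (8.85×10^-12)(8.300×10^-3)/(3.40×10^-3) = 2.160×10^-11 F; ω = 2πf = 1112 rad/s.
I_d = C dV/dt, so |I_d|_max = C V₀ ω = (2.160×10^-11)(10.9)(1112) = 2.62×10^-7 A.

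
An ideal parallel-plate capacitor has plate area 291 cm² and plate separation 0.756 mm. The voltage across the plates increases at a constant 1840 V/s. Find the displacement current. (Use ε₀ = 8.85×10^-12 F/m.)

E = V/d so dE/dt = (dV/dt)/d = 2.434×10^6 V/(m·s), and I_d = ε₀ A dE/dt = (8.85×10^-12)(0.0291)(2.434×10^6) = 6.27×10^-7 A.

6.27×10^-7 A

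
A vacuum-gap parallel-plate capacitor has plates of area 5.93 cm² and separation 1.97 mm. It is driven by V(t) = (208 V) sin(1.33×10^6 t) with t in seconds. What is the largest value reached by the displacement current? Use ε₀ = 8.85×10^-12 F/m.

7.37×10^-4 A

(dE/dt)_max = V₀ω/d = 1.404×10^11 V/(m·s); ω = 1.33×10^6 rad/s.
I_d,max = ε₀ A (dE/dt)_max = (8.85×10^-12)(5.93×10^-4)(1.404×10^11) = 7.37×10^-4 A.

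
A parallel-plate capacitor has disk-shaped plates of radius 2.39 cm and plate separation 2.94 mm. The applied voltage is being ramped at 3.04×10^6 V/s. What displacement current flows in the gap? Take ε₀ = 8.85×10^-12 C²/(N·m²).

1.64×10^-5 A

The field between the plates is E = V/d, so dE/dt = (3.04×10^6)/(2.94×10^-3 m) = 1.034×10^9 V/(m·s).
I_d = ε₀ A (dE/dt) = (8.85×10^-12)(1.795×10^-3)(1.034×10^9) = 1.64×10^-5 A.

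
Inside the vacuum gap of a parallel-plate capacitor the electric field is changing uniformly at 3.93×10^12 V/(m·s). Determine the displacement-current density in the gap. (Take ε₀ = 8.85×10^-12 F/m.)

34.8 A/m²

J_d = ε₀ dE/dt = (8.85×10^-12)(3.93×10^12) = 34.8 A/m².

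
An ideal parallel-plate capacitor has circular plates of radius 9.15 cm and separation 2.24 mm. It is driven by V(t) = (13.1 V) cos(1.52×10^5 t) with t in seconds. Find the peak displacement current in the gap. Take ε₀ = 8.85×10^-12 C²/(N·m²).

2.07×10^-4 A

C = ε₀A/d = (8.85×10^-12)(0.02630)/(2.24×10^-3) = 1.039×10^-10 F; ω = 1.52×10^5 rad/s.
I_d = C dV/dt, so |I_d|_max = C V₀ ω = (1.039×10^-10)(13.1)(1.52×10^5) = 2.07×10^-4 A.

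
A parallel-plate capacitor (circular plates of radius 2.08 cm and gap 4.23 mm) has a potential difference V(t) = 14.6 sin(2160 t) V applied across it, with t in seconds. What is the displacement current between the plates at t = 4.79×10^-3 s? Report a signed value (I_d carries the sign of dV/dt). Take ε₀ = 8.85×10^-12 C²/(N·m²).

-5.42×10^-8 A

C = ε₀A/d = (8.85×10^-12)(1.359×10^-3)/(4.23×10^-3) = 2.843×10^-12 F. dV/dt = V₀ω·cos(ωt); at ωt = 10.3464 rad this factor is -0.6045.
I_d = C dV/dt = (2.843×10^-12)(14.6)(2160)(-0.6045) = -5.42×10^-8 A.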